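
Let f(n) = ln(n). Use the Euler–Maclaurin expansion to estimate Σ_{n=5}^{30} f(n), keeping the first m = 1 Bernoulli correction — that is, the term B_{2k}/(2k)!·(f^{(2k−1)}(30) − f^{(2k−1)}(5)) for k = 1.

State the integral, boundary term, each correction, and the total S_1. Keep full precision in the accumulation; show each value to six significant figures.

The integral term ∫_5^30 ln(x) dx = 68.9887.
Boundary: ½(f(5) + f(30)) = ½(1.60944 + 3.40120) = 2.50532.
So far: 71.4940.
Order-1 term: 1/12 · (0.0333333 − 0.200000) = -0.0138889.

S_1 ≈ 71.4802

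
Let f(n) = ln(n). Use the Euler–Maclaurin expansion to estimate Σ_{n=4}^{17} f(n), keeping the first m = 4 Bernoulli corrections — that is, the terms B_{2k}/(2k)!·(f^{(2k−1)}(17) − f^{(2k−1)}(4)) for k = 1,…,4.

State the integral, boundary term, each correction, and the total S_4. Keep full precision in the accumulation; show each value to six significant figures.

The integral term ∫_4^17 ln(x) dx = 29.6194.
Boundary: ½(f(4) + f(17)) = ½(1.38629 + 2.83321) = 2.10975.
Running total after boundary: 31.7292.
Order-1 term: 1/12 · (0.0588235 − 0.250000) = -0.0159314.
Running total after k=1: 31.7133.
Order-2 term: −1/720 · (0.000407083 − 0.0312500) = 4.28374e-05.
Running total after k=2: 31.7133.
Order-3 term: 1/30240 · (1.69031e-05 − 0.0234375) = -7.74491e-07.
Running total after k=3: 31.7133.
Order-4 term: −1/1209600 · (1.75465e-06 − 0.0439453) = 3.63290e-08.

S_4 ≈ 31.7133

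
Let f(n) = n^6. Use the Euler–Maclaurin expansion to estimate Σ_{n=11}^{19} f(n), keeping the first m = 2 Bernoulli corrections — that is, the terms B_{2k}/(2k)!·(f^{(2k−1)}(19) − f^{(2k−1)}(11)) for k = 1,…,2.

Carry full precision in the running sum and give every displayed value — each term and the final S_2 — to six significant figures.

S_2 ≈ 1.50477e+08

The integral term ∫_11^19 x^6 dx = 1.24912e+08.
Endpoint term: (f(11) + f(19))/2 = (1.77156e+06 + 4.70459e+07)/2 = 2.44087e+07.
So far: 1.49321e+08.
Order-1 term: 1/12 · (1.48566e+07 − 966306) = 1.15752e+06.
Running total after k=1: 1.50478e+08.
Order-2 term: −1/720 · (823080 − 159720) = -921.333.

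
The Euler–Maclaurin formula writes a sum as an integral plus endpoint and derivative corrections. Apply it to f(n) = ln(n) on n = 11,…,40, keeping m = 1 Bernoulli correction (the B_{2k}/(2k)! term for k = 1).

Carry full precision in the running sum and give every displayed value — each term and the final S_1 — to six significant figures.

∫_11^40 ln(x) dx evaluates to 92.1783.
½[f(11) + f(40)] = ½[2.39790 + 3.68888] = 3.04339.
Integral + boundary = 95.2217.
Order-1 term: 1/12 · (0.0250000 − 0.0909091) = -0.00549242.

S_1 ≈ 95.2162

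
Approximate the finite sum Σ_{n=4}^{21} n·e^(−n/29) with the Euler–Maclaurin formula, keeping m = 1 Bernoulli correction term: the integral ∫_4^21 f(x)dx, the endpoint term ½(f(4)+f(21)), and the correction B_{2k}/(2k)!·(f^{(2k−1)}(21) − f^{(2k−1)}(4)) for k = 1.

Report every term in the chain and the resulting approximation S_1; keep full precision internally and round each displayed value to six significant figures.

∫_4^21 x·e^(−x/29) dx evaluates to 130.823.
Boundary: ½(f(4) + f(21)) = ½(3.48464 + 10.1796) = 6.83211.
So far: 137.655.
Order-1 term: 1/12 · (0.133722 − 0.750999) = -0.0514397.

S_1 ≈ 137.603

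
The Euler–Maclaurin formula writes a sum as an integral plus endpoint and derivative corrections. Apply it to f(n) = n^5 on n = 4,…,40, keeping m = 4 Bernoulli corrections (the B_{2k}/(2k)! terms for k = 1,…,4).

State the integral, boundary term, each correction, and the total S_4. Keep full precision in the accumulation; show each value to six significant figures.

S_4 ≈ 7.34933e+08

Integral: ∫_4^40 x^5 dx = 6.82666e+08.
½[f(4) + f(40)] = ½[1024.00 + 1.02400e+08] = 5.12005e+07.
Integral + boundary = 7.33866e+08.
Order-1 term: 1/12 · (1.28000e+07 − 1280.00) = 1.06656e+06.
Partial sum through k=1: 7.34933e+08.
Order-2 term: −1/720 · (96000.0 − 960.000) = -132.000.
Partial sum through k=2: 7.34933e+08.
Order-3 term: 1/30240 · (120.000 − 120.000) = 0.00000.
Partial sum through k=3: 7.34933e+08.
Order-4 term: −1/1209600 · (0.00000 − 0.00000) = 0.00000.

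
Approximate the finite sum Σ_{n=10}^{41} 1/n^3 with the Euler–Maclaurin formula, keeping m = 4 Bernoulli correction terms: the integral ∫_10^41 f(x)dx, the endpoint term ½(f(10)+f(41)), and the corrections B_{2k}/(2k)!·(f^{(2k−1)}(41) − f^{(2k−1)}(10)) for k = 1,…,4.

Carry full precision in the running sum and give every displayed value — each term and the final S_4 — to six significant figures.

Integral: ∫_10^41 1/x^3 dx = 0.00470256.
Endpoint term: (f(10) + f(41))/2 = (0.00100000 + 1.45094e-05)/2 = 0.000507255.
Integral + boundary = 0.00520981.
Correction k=1: B_{2}/2! · (f^{(1)}(41) − f^{(1)}(10)) = 1/12 · (-1.06166e-06 − (-0.000300000)) = 2.49115e-05.
After k=1: 0.00523472.
Correction k=2: B_{4}/4! · (f^{(3)}(41) − f^{(3)}(10)) = −1/720 · (-1.26313e-08 − (-6.00000e-05)) = -8.33158e-08.
After k=2: 0.00523464.
Correction k=3: B_{6}/6! · (f^{(5)}(41) − f^{(5)}(10)) = 1/30240 · (-3.15595e-10 − (-2.52000e-05)) = 8.33323e-10.
After k=3: 0.00523464.
Correction k=4: B_{8}/8! · (f^{(7)}(41) − f^{(7)}(10)) = −1/1209600 · (-1.35174e-11 − (-1.81440e-05)) = -1.50000e-11.

S_4 ≈ 0.00523464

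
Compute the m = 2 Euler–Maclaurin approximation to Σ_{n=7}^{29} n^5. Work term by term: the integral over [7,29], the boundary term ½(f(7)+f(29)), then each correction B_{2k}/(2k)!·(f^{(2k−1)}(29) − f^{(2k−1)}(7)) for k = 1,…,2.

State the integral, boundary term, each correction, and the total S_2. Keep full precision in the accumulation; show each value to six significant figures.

The integral term ∫_7^29 x^5 dx = 9.91176e+07.
½[f(7) + f(29)] = ½[16807.0 + 2.05111e+07] = 1.02640e+07.
Running total after boundary: 1.09382e+08.
k=1: B_{2}/(2)! × [f^{(1)}(29) − f^{(1)}(7)] = 1/12 × (3.53640e+06 − 12005.0) = 293700.
After k=1: 1.09675e+08.
k=2: B_{4}/(4)! × [f^{(3)}(29) − f^{(3)}(7)] = −1/720 × (50460.0 − 2940.00) = -66.0000.

S_2 ≈ 1.09675e+08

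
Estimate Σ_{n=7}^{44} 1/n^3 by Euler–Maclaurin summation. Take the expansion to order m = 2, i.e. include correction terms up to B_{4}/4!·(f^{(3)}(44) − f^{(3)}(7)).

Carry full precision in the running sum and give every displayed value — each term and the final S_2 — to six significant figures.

The integral term ∫_7^44 1/x^3 dx = 0.00994582.
½[f(7) + f(44)] = ½[0.00291545 + 1.17393e-05] = 0.00146360.
Integral + boundary = 0.0114094.
k=1: B_{2}/(2)! × [f^{(1)}(44) − f^{(1)}(7)] = 1/12 × (-8.00406e-07 − (-0.00124948)) = 0.000104057.
Running total after k=1: 0.0115135.
k=2: B_{4}/(4)! × [f^{(3)}(44) − f^{(3)}(7)] = −1/720 × (-8.26866e-09 − (-0.000509992)) = -7.08310e-07.

S_2 ≈ 0.0115128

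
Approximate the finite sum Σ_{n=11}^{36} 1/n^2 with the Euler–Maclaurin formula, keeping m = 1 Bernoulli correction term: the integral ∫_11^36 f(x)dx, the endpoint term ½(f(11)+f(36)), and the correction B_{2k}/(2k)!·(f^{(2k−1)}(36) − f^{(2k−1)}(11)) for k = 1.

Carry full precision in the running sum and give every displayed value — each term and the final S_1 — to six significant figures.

S_1 ≈ 0.0677710

The integral term ∫_11^36 1/x^2 dx = 0.0631313.
½[f(11) + f(36)] = ½[0.00826446 + 0.000771605] = 0.00451803.
Running total after boundary: 0.0676493.
Order-1 term: 1/12 · (-4.28669e-05 − (-0.00150263)) = 0.000121647.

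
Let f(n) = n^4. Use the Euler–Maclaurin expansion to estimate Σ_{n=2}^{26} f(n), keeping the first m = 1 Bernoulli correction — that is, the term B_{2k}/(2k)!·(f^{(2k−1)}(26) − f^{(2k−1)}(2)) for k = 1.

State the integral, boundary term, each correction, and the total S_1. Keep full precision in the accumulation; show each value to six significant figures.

Integral: ∫_2^26 x^4 dx = 2.37627e+06.
Endpoint term: (f(2) + f(26))/2 = (16.0000 + 456976)/2 = 228496.
So far: 2.60476e+06.
k=1: B_{2}/(2)! × [f^{(1)}(26) − f^{(1)}(2)] = 1/12 × (70304.0 − 32.0000) = 5856.00.

S_1 ≈ 2.61062e+06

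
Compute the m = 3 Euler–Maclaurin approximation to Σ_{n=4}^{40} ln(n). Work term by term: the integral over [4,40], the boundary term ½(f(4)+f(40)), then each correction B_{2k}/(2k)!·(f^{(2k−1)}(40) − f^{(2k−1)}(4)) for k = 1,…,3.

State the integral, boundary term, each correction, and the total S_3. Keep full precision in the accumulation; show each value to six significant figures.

∫_4^40 ln(x) dx evaluates to 106.010.
Endpoint term: (f(4) + f(40))/2 = (1.38629 + 3.68888)/2 = 2.53759.
So far: 108.548.
Order-1 term: 1/12 · (0.0250000 − 0.250000) = -0.0187500.
After k=1: 108.529.
Order-2 term: −1/720 · (3.12500e-05 − 0.0312500) = 4.33594e-05.
After k=2: 108.529.
Order-3 term: 1/30240 · (2.34375e-07 − 0.0234375) = -7.75042e-07.

S_3 ≈ 108.529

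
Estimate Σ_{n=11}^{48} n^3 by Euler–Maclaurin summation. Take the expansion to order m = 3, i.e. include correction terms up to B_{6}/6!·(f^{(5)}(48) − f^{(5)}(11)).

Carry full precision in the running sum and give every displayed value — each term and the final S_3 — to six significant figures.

S_3 ≈ 1.37995e+06

Integral: ∫_11^48 x^3 dx = 1.32344e+06.
Endpoint term: (f(11) + f(48))/2 = (1331.00 + 110592)/2 = 55961.5.
Integral + boundary = 1.37941e+06.
Correction k=1: B_{2}/2! · (f^{(1)}(48) − f^{(1)}(11)) = 1/12 · (6912.00 − 363.000) = 545.750.
Running total after k=1: 1.37995e+06.
Correction k=2: B_{4}/4! · (f^{(3)}(48) − f^{(3)}(11)) = −1/720 · (6.00000 − 6.00000) = 0.00000.
Running total after k=2: 1.37995e+06.
Correction k=3: B_{6}/6! · (f^{(5)}(48) − f^{(5)}(11)) = 1/30240 · (0.00000 − 0.00000) = 0.00000.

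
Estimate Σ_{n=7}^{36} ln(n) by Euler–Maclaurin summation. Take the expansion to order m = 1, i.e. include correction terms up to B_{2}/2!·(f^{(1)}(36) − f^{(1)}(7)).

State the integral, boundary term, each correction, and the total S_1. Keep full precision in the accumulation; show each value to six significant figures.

S_1 ≈ 89.1404

Integral: ∫_7^36 ln(x) dx = 86.3853.
Endpoint term: (f(7) + f(36))/2 = (1.94591 + 3.58352)/2 = 2.76471.
Running total after boundary: 89.1500.
Correction k=1: B_{2}/2! · (f^{(1)}(36) − f^{(1)}(7)) = 1/12 · (0.0277778 − 0.142857) = -0.00958995.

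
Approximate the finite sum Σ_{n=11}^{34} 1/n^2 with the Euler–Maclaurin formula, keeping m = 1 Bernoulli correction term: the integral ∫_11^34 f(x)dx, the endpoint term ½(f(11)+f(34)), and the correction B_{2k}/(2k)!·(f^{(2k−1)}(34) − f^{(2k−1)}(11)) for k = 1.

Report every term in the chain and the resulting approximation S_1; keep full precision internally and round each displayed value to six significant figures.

∫_11^34 1/x^2 dx evaluates to 0.0614973.
½[f(11) + f(34)] = ½[0.00826446 + 0.000865052] = 0.00456476.
Running total after boundary: 0.0660621.
Order-1 term: 1/12 · (-5.08854e-05 − (-0.00150263)) = 0.000120979.

S_1 ≈ 0.0661831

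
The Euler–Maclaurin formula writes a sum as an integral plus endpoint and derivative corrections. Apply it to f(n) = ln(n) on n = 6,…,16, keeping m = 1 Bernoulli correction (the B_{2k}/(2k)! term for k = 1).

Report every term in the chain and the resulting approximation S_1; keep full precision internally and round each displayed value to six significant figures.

S_1 ≈ 25.8844

The integral term ∫_6^16 ln(x) dx = 23.6109.
Boundary: ½(f(6) + f(16)) = ½(1.79176 + 2.77259) = 2.28217.
Integral + boundary = 25.8930.
Correction k=1: B_{2}/2! · (f^{(1)}(16) − f^{(1)}(6)) = 1/12 · (0.0625000 − 0.166667) = -0.00868056.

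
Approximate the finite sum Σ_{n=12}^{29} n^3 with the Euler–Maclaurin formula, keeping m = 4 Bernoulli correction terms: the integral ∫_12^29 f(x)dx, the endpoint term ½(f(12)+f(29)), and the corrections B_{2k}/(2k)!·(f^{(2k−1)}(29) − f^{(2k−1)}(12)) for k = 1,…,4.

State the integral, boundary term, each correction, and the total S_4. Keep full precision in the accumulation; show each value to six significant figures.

S_4 ≈ 184869

The integral term ∫_12^29 x^3 dx = 171636.
Endpoint term: (f(12) + f(29))/2 = (1728.00 + 24389.0)/2 = 13058.5.
Integral + boundary = 184695.
Correction k=1: B_{2}/2! · (f^{(1)}(29) − f^{(1)}(12)) = 1/12 · (2523.00 − 432.000) = 174.250.
After k=1: 184869.
Correction k=2: B_{4}/4! · (f^{(3)}(29) − f^{(3)}(12)) = −1/720 · (6.00000 − 6.00000) = 0.00000.
After k=2: 184869.
Correction k=3: B_{6}/6! · (f^{(5)}(29) − f^{(5)}(12)) = 1/30240 · (0.00000 − 0.00000) = 0.00000.
After k=3: 184869.
Correction k=4: B_{8}/8! · (f^{(7)}(29) − f^{(7)}(12)) = −1/1209600 · (0.00000 − 0.00000) = 0.00000.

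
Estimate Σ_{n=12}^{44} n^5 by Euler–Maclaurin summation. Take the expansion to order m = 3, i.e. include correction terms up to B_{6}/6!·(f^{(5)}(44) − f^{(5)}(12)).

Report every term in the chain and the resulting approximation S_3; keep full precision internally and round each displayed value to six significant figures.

Integral: ∫_12^44 x^5 dx = 1.20889e+09.
Endpoint term: (f(12) + f(44))/2 = (248832 + 1.64916e+08)/2 = 8.25825e+07.
Running total after boundary: 1.29147e+09.
Correction k=1: B_{2}/2! · (f^{(1)}(44) − f^{(1)}(12)) = 1/12 · (1.87405e+07 − 103680) = 1.55307e+06.
Running total after k=1: 1.29302e+09.
Correction k=2: B_{4}/4! · (f^{(3)}(44) − f^{(3)}(12)) = −1/720 · (116160 − 8640.00) = -149.333.
Running total after k=2: 1.29302e+09.
Correction k=3: B_{6}/6! · (f^{(5)}(44) − f^{(5)}(12)) = 1/30240 · (120.000 − 120.000) = 0.00000.

S_3 ≈ 1.29302e+09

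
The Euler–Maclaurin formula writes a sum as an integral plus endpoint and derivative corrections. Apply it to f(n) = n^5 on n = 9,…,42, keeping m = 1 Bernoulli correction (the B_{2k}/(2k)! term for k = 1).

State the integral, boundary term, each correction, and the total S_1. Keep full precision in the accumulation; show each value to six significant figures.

The integral term ∫_9^42 x^5 dx = 9.14750e+08.
Boundary: ½(f(9) + f(42)) = ½(59049.0 + 1.30691e+08) = 6.53751e+07.
Running total after boundary: 9.80125e+08.
Correction k=1: B_{2}/2! · (f^{(1)}(42) − f^{(1)}(9)) = 1/12 · (1.55585e+07 − 32805.0) = 1.29381e+06.

S_1 ≈ 9.81419e+08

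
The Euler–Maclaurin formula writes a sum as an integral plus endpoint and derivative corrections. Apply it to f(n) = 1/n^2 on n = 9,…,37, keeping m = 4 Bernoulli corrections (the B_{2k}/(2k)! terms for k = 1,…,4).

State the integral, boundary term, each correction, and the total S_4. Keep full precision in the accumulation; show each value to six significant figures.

Integral: ∫_9^37 1/x^2 dx = 0.0840841.
½[f(9) + f(37)] = ½[0.0123457 + 0.000730460] = 0.00653807.
Integral + boundary = 0.0906222.
k=1: B_{2}/(2)! × [f^{(1)}(37) − f^{(1)}(9)] = 1/12 × (-3.94843e-05 − (-0.00274348)) = 0.000225333.
After k=1: 0.0908475.
k=2: B_{4}/(4)! × [f^{(3)}(37) − f^{(3)}(9)] = −1/720 × (-3.46101e-07 − (-0.000406442)) = -5.64022e-07.
After k=2: 0.0908469.
k=3: B_{6}/(6)! × [f^{(5)}(37) − f^{(5)}(9)] = 1/30240 × (-7.58439e-09 − (-0.000150534)) = 4.97773e-09.
After k=3: 0.0908469.
k=4: B_{8}/(8)! × [f^{(7)}(37) − f^{(7)}(9)] = −1/1209600 × (-3.10245e-10 − (-0.000104073)) = -8.60389e-11.

S_4 ≈ 0.0908469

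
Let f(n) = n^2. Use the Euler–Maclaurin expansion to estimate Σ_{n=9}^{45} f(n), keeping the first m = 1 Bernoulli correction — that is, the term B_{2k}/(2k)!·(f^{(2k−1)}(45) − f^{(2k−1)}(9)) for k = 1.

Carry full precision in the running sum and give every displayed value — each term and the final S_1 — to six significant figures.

The integral term ∫_9^45 x^2 dx = 30132.0.
Boundary: ½(f(9) + f(45)) = ½(81.0000 + 2025.00) = 1053.00.
Integral + boundary = 31185.0.
k=1: B_{2}/(2)! × [f^{(1)}(45) − f^{(1)}(9)] = 1/12 × (90.0000 − 18.0000) = 6.00000.

S_1 ≈ 31191.0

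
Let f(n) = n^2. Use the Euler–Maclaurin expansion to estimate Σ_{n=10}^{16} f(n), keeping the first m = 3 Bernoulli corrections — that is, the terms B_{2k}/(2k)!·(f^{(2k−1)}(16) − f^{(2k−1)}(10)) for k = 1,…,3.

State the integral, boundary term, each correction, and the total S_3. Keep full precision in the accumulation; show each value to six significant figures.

S_3 ≈ 1211.00

Integral: ∫_10^16 x^2 dx = 1032.00.
Boundary: ½(f(10) + f(16)) = ½(100.000 + 256.000) = 178.000.
Integral + boundary = 1210.00.
Correction k=1: B_{2}/2! · (f^{(1)}(16) − f^{(1)}(10)) = 1/12 · (32.0000 − 20.0000) = 1.00000.
Running total after k=1: 1211.00.
Correction k=2: B_{4}/4! · (f^{(3)}(16) − f^{(3)}(10)) = −1/720 · (0.00000 − 0.00000) = 0.00000.
Running total after k=2: 1211.00.
Correction k=3: B_{6}/6! · (f^{(5)}(16) − f^{(5)}(10)) = 1/30240 · (0.00000 − 0.00000) = 0.00000.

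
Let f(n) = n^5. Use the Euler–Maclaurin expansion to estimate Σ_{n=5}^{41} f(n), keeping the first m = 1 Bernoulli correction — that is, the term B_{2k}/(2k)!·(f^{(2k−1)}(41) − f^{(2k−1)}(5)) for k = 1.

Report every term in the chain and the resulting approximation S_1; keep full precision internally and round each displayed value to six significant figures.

S_1 ≈ 8.50788e+08

Integral: ∫_5^41 x^5 dx = 7.91681e+08.
Endpoint term: (f(5) + f(41))/2 = (3125.00 + 1.15856e+08)/2 = 5.79297e+07.
Integral + boundary = 8.49611e+08.
Order-1 term: 1/12 · (1.41288e+07 − 3125.00) = 1.17714e+06.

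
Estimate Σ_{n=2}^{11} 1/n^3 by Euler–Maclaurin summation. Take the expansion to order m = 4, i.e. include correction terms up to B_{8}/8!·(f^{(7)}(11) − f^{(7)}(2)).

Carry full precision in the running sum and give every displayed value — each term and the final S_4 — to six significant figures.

∫_2^11 1/x^3 dx evaluates to 0.120868.
½[f(2) + f(11)] = ½[0.125000 + 0.000751315] = 0.0628757.
So far: 0.183743.
Order-1 term: 1/12 · (-0.000204904 − (-0.187500)) = 0.0156079.
Running total after k=1: 0.199351.
Order-2 term: −1/720 · (-3.38684e-05 − (-0.937500)) = -0.00130204.
Running total after k=2: 0.198049.
Order-3 term: 1/30240 · (-1.17560e-05 − (-9.84375)) = 0.000325520.
Running total after k=3: 0.198375.
Order-4 term: −1/1209600 · (-6.99530e-06 − (-177.188)) = -0.000146484.

S_4 ≈ 0.198228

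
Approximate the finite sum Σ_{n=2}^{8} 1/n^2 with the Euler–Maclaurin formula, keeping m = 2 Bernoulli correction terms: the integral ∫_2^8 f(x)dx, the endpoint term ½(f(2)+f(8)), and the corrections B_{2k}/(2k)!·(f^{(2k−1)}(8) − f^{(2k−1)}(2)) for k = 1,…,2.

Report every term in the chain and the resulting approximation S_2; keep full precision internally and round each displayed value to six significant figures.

S_2 ≈ 0.527280

∫_2^8 1/x^2 dx evaluates to 0.375000.
Boundary: ½(f(2) + f(8)) = ½(0.250000 + 0.0156250) = 0.132812.
Running total after boundary: 0.507812.
Correction k=1: B_{2}/2! · (f^{(1)}(8) − f^{(1)}(2)) = 1/12 · (-0.00390625 − (-0.250000)) = 0.0205078.
After k=1: 0.528320.
Correction k=2: B_{4}/4! · (f^{(3)}(8) − f^{(3)}(2)) = −1/720 · (-0.000732422 − (-0.750000)) = -0.00104065.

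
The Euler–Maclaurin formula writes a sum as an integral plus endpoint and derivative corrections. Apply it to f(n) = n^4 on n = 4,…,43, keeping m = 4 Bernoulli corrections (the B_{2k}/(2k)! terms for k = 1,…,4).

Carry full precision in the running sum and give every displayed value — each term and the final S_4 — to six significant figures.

The integral term ∫_4^43 x^4 dx = 2.94015e+07.
Endpoint term: (f(4) + f(43))/2 = (256.000 + 3.41880e+06)/2 = 1.70953e+06.
Running total after boundary: 3.11110e+07.
k=1: B_{2}/(2)! × [f^{(1)}(43) − f^{(1)}(4)] = 1/12 × (318028 − 256.000) = 26481.0.
Partial sum through k=1: 3.11375e+07.
k=2: B_{4}/(4)! × [f^{(3)}(43) − f^{(3)}(4)] = −1/720 × (1032.00 − 96.0000) = -1.30000.
Partial sum through k=2: 3.11375e+07.
k=3: B_{6}/(6)! × [f^{(5)}(43) − f^{(5)}(4)] = 1/30240 × (0.00000 − 0.00000) = 0.00000.
Partial sum through k=3: 3.11375e+07.
k=4: B_{8}/(8)! × [f^{(7)}(43) − f^{(7)}(4)] = −1/1209600 × (0.00000 − 0.00000) = 0.00000.

S_4 ≈ 3.11375e+07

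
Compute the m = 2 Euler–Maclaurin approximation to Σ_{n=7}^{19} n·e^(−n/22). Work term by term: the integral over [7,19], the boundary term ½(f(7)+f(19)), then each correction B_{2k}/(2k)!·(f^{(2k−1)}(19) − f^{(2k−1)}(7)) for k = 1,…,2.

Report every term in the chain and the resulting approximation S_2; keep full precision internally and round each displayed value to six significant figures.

S_2 ≈ 90.3345

∫_7^19 x·e^(−x/22) dx evaluates to 83.8194.
½[f(7) + f(19)] = ½[5.09229 + 8.01090] = 6.55159.
Integral + boundary = 90.3710.
k=1: B_{2}/(2)! × [f^{(1)}(19) − f^{(1)}(7)] = 1/12 × (0.0574945 − 0.496003) = -0.0365423.
Partial sum through k=1: 90.3345.
k=2: B_{4}/(4)! × [f^{(3)}(19) − f^{(3)}(7)] = −1/720 × (0.00186105 − 0.00403088) = 3.01365e-06.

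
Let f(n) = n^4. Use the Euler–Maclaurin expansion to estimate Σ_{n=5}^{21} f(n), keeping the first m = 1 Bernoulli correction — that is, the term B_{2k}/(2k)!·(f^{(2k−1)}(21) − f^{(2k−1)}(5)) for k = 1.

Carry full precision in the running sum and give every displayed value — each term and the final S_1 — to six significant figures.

Integral: ∫_5^21 x^4 dx = 816195.
½[f(5) + f(21)] = ½[625.000 + 194481] = 97553.0.
Running total after boundary: 913748.
k=1: B_{2}/(2)! × [f^{(1)}(21) − f^{(1)}(5)] = 1/12 × (37044.0 − 500.000) = 3045.33.

S_1 ≈ 916794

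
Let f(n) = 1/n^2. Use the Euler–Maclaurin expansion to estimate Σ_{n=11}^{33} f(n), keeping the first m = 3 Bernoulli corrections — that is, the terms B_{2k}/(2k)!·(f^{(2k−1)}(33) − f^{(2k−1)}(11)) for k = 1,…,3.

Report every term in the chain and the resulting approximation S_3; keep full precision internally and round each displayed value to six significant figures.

The integral term ∫_11^33 1/x^2 dx = 0.0606061.
Endpoint term: (f(11) + f(33))/2 = (0.00826446 + 0.000918274)/2 = 0.00459137.
Integral + boundary = 0.0651974.
k=1: B_{2}/(2)! × [f^{(1)}(33) − f^{(1)}(11)] = 1/12 × (-5.56529e-05 − (-0.00150263)) = 0.000120581.
Partial sum through k=1: 0.0653180.
k=2: B_{4}/(4)! × [f^{(3)}(33) − f^{(3)}(11)] = −1/720 × (-6.13256e-07 − (-0.000149021)) = -2.06122e-07.
Partial sum through k=2: 0.0653178.
k=3: B_{6}/(6)! × [f^{(5)}(33) − f^{(5)}(11)] = 1/30240 × (-1.68941e-08 − (-3.69474e-05)) = 1.22125e-09.

S_3 ≈ 0.0653178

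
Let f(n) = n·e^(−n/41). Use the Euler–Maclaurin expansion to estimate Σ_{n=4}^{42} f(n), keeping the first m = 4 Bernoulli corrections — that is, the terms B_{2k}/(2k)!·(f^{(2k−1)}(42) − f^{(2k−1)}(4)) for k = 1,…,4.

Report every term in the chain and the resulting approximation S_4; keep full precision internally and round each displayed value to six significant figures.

S_4 ≈ 461.057

∫_4^42 x·e^(−x/41) dx evaluates to 451.773.
Boundary: ½(f(4) + f(42)) = ½(3.62819 + 15.0786) = 9.35342.
Integral + boundary = 461.126.
Correction k=1: B_{2}/2! · (f^{(1)}(42) − f^{(1)}(4)) = 1/12 · (-0.00875647 − 0.818555) = -0.0689426.
Partial sum through k=1: 461.057.
Correction k=2: B_{4}/4! · (f^{(3)}(42) − f^{(3)}(4)) = −1/720 · (0.000421936 − 0.00156612) = 1.58915e-06.
Partial sum through k=2: 461.057.
Correction k=3: B_{6}/6! · (f^{(5)}(42) − f^{(5)}(4)) = 1/30240 · (5.05105e-07 − 1.57364e-06) = -3.53353e-11.
Partial sum through k=3: 461.057.
Correction k=4: B_{8}/8! · (f^{(7)}(42) − f^{(7)}(4)) = −1/1209600 · (4.51640e-10 − 1.31804e-09) = 7.16272e-16.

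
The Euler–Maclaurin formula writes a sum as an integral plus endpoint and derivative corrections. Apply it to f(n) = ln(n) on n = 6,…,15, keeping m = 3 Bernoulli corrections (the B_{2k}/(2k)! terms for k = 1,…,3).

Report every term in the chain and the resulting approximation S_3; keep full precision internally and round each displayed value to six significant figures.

∫_6^15 ln(x) dx evaluates to 20.8702.
½[f(6) + f(15)] = ½[1.79176 + 2.70805] = 2.24990.
So far: 23.1201.
Correction k=1: B_{2}/2! · (f^{(1)}(15) − f^{(1)}(6)) = 1/12 · (0.0666667 − 0.166667) = -0.00833333.
After k=1: 23.1118.
Correction k=2: B_{4}/4! · (f^{(3)}(15) − f^{(3)}(6)) = −1/720 · (0.000592593 − 0.00925926) = 1.20370e-05.
After k=2: 23.1118.
Correction k=3: B_{6}/6! · (f^{(5)}(15) − f^{(5)}(6)) = 1/30240 · (3.16049e-05 − 0.00308642) = -1.01019e-07.

S_3 ≈ 23.1118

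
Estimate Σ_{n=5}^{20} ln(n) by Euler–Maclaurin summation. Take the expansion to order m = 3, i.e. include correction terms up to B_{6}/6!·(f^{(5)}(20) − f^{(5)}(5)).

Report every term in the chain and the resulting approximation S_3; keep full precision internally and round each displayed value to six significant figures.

S_3 ≈ 39.1576

The integral term ∫_5^20 ln(x) dx = 36.8675.
Endpoint term: (f(5) + f(20))/2 = (1.60944 + 2.99573)/2 = 2.30259.
Running total after boundary: 39.1700.
Correction k=1: B_{2}/2! · (f^{(1)}(20) − f^{(1)}(5)) = 1/12 · (0.0500000 − 0.200000) = -0.0125000.
Running total after k=1: 39.1575.
Correction k=2: B_{4}/4! · (f^{(3)}(20) − f^{(3)}(5)) = −1/720 · (0.000250000 − 0.0160000) = 2.18750e-05.
Running total after k=2: 39.1576.
Correction k=3: B_{6}/6! · (f^{(5)}(20) − f^{(5)}(5)) = 1/30240 · (7.50000e-06 − 0.00768000) = -2.53720e-07.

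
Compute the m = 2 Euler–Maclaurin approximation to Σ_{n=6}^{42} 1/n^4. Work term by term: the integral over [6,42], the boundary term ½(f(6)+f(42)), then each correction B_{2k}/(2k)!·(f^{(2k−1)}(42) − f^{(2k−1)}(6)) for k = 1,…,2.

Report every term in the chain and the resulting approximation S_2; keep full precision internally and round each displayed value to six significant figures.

Integral: ∫_6^42 1/x^4 dx = 0.00153871.
Boundary: ½(f(6) + f(42)) = ½(0.000771605 + 3.21368e-07) = 0.000385963.
So far: 0.00192467.
Order-1 term: 1/12 · (-3.06065e-08 − (-0.000514403)) = 4.28644e-05.
Running total after k=1: 0.00196754.
Order-2 term: −1/720 · (-5.20519e-10 − (-0.000428669)) = -5.95373e-07.

S_2 ≈ 0.00196694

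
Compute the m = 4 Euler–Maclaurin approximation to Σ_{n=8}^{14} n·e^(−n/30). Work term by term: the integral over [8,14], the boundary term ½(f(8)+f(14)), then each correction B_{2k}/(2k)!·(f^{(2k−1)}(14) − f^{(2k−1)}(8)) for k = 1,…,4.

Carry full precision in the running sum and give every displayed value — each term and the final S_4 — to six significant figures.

S_4 ≈ 52.8351

Integral: ∫_8^14 x·e^(−x/30) dx = 45.4007.
Boundary: ½(f(8) + f(14)) = ½(6.12743 + 8.77925) = 7.45334.
So far: 52.8541.
Correction k=1: B_{2}/2! · (f^{(1)}(14) − f^{(1)}(8)) = 1/12 · (0.334448 − 0.561681) = -0.0189361.
Partial sum through k=1: 52.8351.
Correction k=2: B_{4}/4! · (f^{(3)}(14) − f^{(3)}(8)) = −1/720 · (0.00176514 − 0.00232615) = 7.79185e-07.
Partial sum through k=2: 52.8351.
Correction k=3: B_{6}/6! · (f^{(5)}(14) − f^{(5)}(8)) = 1/30240 · (3.50963e-06 − 4.47580e-06) = -3.19498e-11.
Partial sum through k=3: 52.8351.
Correction k=4: B_{8}/8! · (f^{(7)}(14) − f^{(7)}(8)) = −1/1209600 · (5.62000e-09 − 7.07442e-09) = 1.20239e-15.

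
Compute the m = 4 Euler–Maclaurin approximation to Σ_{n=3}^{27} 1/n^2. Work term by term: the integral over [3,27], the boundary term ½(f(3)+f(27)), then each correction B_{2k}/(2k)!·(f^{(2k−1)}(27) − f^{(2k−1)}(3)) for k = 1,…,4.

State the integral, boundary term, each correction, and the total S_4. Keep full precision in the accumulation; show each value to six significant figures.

S_4 ≈ 0.358574

The integral term ∫_3^27 1/x^2 dx = 0.296296.
Endpoint term: (f(3) + f(27))/2 = (0.111111 + 0.00137174)/2 = 0.0562414.
Running total after boundary: 0.352538.
Order-1 term: 1/12 · (-0.000101611 − (-0.0740741)) = 0.00616437.
After k=1: 0.358702.
Order-2 term: −1/720 · (-1.67260e-06 − (-0.0987654)) = -0.000137172.
After k=2: 0.358565.
Order-3 term: 1/30240 · (-6.88313e-08 − (-0.329218)) = 1.08868e-05.
After k=3: 0.358576.
Order-4 term: −1/1209600 · (-5.28745e-09 − (-2.04847)) = -1.69351e-06.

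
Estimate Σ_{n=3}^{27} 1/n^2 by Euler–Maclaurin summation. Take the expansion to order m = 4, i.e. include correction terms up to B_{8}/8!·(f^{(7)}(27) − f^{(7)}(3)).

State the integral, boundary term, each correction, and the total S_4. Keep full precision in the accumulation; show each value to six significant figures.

S_4 ≈ 0.358574

The integral term ∫_3^27 1/x^2 dx = 0.296296.
Boundary: ½(f(3) + f(27)) = ½(0.111111 + 0.00137174) = 0.0562414.
Integral + boundary = 0.352538.
k=1: B_{2}/(2)! × [f^{(1)}(27) − f^{(1)}(3)] = 1/12 × (-0.000101611 − (-0.0740741)) = 0.00616437.
Running total after k=1: 0.358702.
k=2: B_{4}/(4)! × [f^{(3)}(27) − f^{(3)}(3)] = −1/720 × (-1.67260e-06 − (-0.0987654)) = -0.000137172.
Running total after k=2: 0.358565.
k=3: B_{6}/(6)! × [f^{(5)}(27) − f^{(5)}(3)] = 1/30240 × (-6.88313e-08 − (-0.329218)) = 1.08868e-05.
Running total after k=3: 0.358576.
k=4: B_{8}/(8)! × [f^{(7)}(27) − f^{(7)}(3)] = −1/1209600 × (-5.28745e-09 − (-2.04847)) = -1.69351e-06.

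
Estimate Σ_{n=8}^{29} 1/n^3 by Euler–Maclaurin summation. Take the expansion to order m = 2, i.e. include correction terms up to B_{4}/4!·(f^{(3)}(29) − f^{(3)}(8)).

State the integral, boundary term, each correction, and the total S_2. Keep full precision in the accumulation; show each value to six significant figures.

Integral: ∫_8^29 1/x^3 dx = 0.00721797.
Boundary: ½(f(8) + f(29)) = ½(0.00195312 + 4.10021e-05) = 0.000997064.
Integral + boundary = 0.00821503.
k=1: B_{2}/(2)! × [f^{(1)}(29) − f^{(1)}(8)] = 1/12 × (-4.24160e-06 − (-0.000732422)) = 6.06817e-05.
Partial sum through k=1: 0.00827571.
k=2: B_{4}/(4)! × [f^{(3)}(29) − f^{(3)}(8)] = −1/720 × (-1.00870e-07 − (-0.000228882)) = -3.17751e-07.

S_2 ≈ 0.00827540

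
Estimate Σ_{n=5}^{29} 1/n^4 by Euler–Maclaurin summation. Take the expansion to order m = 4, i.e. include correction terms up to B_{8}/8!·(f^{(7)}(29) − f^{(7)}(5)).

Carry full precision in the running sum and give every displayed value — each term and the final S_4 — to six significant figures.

∫_5^29 1/x^4 dx evaluates to 0.00265300.
½[f(5) + f(29)] = ½[0.00160000 + 1.41387e-06] = 0.000800707.
So far: 0.00345371.
Order-1 term: 1/12 · (-1.95016e-07 − (-0.00128000)) = 0.000106650.
Partial sum through k=1: 0.00356036.
Order-2 term: −1/720 · (-6.95657e-09 − (-0.00153600)) = -2.13332e-06.
Partial sum through k=2: 0.00355822.
Order-3 term: 1/30240 · (-4.63220e-10 − (-0.00344064)) = 1.13778e-07.
Partial sum through k=3: 0.00355834.
Order-4 term: −1/1209600 · (-4.95717e-11 − (-0.0123863)) = -1.02400e-08.

S_4 ≈ 0.00355833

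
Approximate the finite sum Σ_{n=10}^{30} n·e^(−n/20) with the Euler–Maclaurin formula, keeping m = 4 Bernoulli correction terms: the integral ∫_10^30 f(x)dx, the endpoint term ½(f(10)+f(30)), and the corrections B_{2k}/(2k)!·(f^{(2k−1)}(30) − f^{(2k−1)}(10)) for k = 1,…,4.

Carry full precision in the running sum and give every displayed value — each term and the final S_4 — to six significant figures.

Integral: ∫_10^30 x·e^(−x/20) dx = 140.788.
Boundary: ½(f(10) + f(30)) = ½(6.06531 + 6.69390) = 6.37961.
So far: 147.168.
Correction k=1: B_{2}/2! · (f^{(1)}(30) − f^{(1)}(10)) = 1/12 · (-0.111565 − 0.303265) = -0.0345692.
After k=1: 147.133.
Correction k=2: B_{4}/4! · (f^{(3)}(30) − f^{(3)}(10)) = −1/720 · (0.000836738 − 0.00379082) = 4.10289e-06.
After k=2: 147.133.
Correction k=3: B_{6}/6! · (f^{(5)}(30) − f^{(5)}(10)) = 1/30240 · (4.88097e-06 − 1.70587e-05) = -4.02702e-10.
After k=3: 147.133.
Correction k=4: B_{8}/8! · (f^{(7)}(30) − f^{(7)}(10)) = −1/1209600 · (1.91752e-08 − 6.16008e-08) = 3.50740e-14.

S_4 ≈ 147.133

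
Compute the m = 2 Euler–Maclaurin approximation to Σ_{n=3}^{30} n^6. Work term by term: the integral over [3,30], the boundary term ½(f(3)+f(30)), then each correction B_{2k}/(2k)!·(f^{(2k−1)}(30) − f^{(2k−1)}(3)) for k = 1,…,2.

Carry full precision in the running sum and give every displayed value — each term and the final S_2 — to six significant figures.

S_2 ≈ 3.50093e+09

∫_3^30 x^6 dx evaluates to 3.12429e+09.
Endpoint term: (f(3) + f(30))/2 = (729.000 + 7.29000e+08)/2 = 3.64500e+08.
Integral + boundary = 3.48879e+09.
k=1: B_{2}/(2)! × [f^{(1)}(30) − f^{(1)}(3)] = 1/12 × (1.45800e+08 − 1458.00) = 1.21499e+07.
Running total after k=1: 3.50094e+09.
k=2: B_{4}/(4)! × [f^{(3)}(30) − f^{(3)}(3)] = −1/720 × (3.24000e+06 − 3240.00) = -4495.50.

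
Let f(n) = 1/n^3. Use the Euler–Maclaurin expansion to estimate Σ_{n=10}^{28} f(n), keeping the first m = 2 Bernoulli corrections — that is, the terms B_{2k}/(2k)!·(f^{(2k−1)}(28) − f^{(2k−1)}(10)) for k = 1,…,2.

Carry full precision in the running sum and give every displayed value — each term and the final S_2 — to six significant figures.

S_2 ≈ 0.00490953

Integral: ∫_10^28 1/x^3 dx = 0.00436224.
Endpoint term: (f(10) + f(28))/2 = (0.00100000 + 4.55539e-05)/2 = 0.000522777.
So far: 0.00488502.
Correction k=1: B_{2}/2! · (f^{(1)}(28) − f^{(1)}(10)) = 1/12 · (-4.88078e-06 − (-0.000300000)) = 2.45933e-05.
Running total after k=1: 0.00490962.
Correction k=2: B_{4}/4! · (f^{(3)}(28) − f^{(3)}(10)) = −1/720 · (-1.24510e-07 − (-6.00000e-05)) = -8.31604e-08.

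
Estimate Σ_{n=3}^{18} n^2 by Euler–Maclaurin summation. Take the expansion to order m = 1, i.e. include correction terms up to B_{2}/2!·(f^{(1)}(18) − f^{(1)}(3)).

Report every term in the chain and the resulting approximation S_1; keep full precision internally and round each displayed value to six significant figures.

The integral term ∫_3^18 x^2 dx = 1935.00.
½[f(3) + f(18)] = ½[9.00000 + 324.000] = 166.500.
Integral + boundary = 2101.50.
Correction k=1: B_{2}/2! · (f^{(1)}(18) − f^{(1)}(3)) = 1/12 · (36.0000 − 6.00000) = 2.50000.

S_1 ≈ 2104.00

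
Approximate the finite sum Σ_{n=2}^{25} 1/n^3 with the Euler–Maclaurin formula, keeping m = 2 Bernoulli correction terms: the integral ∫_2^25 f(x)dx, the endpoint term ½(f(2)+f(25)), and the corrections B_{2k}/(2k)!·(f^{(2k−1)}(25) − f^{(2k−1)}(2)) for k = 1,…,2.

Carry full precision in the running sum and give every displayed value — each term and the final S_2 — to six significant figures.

S_2 ≈ 0.201054

∫_2^25 1/x^3 dx evaluates to 0.124200.
½[f(2) + f(25)] = ½[0.125000 + 6.40000e-05] = 0.0625320.
Integral + boundary = 0.186732.
k=1: B_{2}/(2)! × [f^{(1)}(25) − f^{(1)}(2)] = 1/12 × (-7.68000e-06 − (-0.187500)) = 0.0156244.
Running total after k=1: 0.202356.
k=2: B_{4}/(4)! × [f^{(3)}(25) − f^{(3)}(2)] = −1/720 × (-2.45760e-07 − (-0.937500)) = -0.00130208.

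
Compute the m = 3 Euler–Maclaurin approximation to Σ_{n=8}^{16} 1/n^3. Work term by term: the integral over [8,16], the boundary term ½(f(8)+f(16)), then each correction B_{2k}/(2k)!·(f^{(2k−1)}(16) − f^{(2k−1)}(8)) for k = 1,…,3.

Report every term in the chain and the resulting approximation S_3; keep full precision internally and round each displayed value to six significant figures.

S_3 ≈ 0.00701492

Integral: ∫_8^16 1/x^3 dx = 0.00585938.
½[f(8) + f(16)] = ½[0.00195312 + 0.000244141] = 0.00109863.
Running total after boundary: 0.00695801.
Correction k=1: B_{2}/2! · (f^{(1)}(16) − f^{(1)}(8)) = 1/12 · (-4.57764e-05 − (-0.000732422)) = 5.72205e-05.
Running total after k=1: 0.00701523.
Correction k=2: B_{4}/4! · (f^{(3)}(16) − f^{(3)}(8)) = −1/720 · (-3.57628e-06 − (-0.000228882)) = -3.12924e-07.
Running total after k=2: 0.00701492.
Correction k=3: B_{6}/6! · (f^{(5)}(16) − f^{(5)}(8)) = 1/30240 · (-5.86733e-07 − (-0.000150204)) = 4.94765e-09.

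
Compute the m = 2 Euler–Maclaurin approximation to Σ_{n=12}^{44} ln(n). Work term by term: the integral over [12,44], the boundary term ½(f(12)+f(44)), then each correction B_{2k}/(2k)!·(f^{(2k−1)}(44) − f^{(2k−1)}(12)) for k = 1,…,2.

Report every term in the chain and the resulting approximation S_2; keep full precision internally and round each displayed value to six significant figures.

The integral term ∫_12^44 ln(x) dx = 104.685.
Boundary: ½(f(12) + f(44)) = ½(2.48491 + 3.78419) = 3.13455.
Running total after boundary: 107.820.
k=1: B_{2}/(2)! × [f^{(1)}(44) − f^{(1)}(12)] = 1/12 × (0.0227273 − 0.0833333) = -0.00505051.
Partial sum through k=1: 107.815.
k=2: B_{4}/(4)! × [f^{(3)}(44) − f^{(3)}(12)] = −1/720 × (2.34786e-05 − 0.00115741) = 1.57490e-06.

S_2 ≈ 107.815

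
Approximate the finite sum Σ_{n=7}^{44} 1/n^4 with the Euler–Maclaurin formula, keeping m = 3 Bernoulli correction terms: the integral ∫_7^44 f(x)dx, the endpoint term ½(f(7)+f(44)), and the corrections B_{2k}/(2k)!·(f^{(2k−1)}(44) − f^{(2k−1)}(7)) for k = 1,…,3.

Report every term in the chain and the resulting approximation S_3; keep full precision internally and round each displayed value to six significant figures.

S_3 ≈ 0.00119592

Integral: ∫_7^44 1/x^4 dx = 0.000967904.
½[f(7) + f(44)] = ½[0.000416493 + 2.66802e-07] = 0.000208380.
Running total after boundary: 0.00117628.
k=1: B_{2}/(2)! × [f^{(1)}(44) − f^{(1)}(7)] = 1/12 × (-2.42547e-08 − (-0.000237996)) = 1.98310e-05.
After k=1: 0.00119612.
k=2: B_{4}/(4)! × [f^{(3)}(44) − f^{(3)}(7)] = −1/720 × (-3.75848e-10 − (-0.000145712)) = -2.02377e-07.
After k=2: 0.00119591.
k=3: B_{6}/(6)! × [f^{(5)}(44) − f^{(5)}(7)] = 1/30240 × (-1.08716e-11 − (-0.000166528)) = 5.50687e-09.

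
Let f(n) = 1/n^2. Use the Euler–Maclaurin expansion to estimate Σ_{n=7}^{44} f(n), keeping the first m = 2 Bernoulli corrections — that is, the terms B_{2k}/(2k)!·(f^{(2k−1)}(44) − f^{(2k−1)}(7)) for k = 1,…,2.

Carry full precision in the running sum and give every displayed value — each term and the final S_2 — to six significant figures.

S_2 ≈ 0.131074

The integral term ∫_7^44 1/x^2 dx = 0.120130.
Boundary: ½(f(7) + f(44)) = ½(0.0204082 + 0.000516529) = 0.0104623.
Integral + boundary = 0.130592.
Order-1 term: 1/12 · (-2.34786e-05 − (-0.00583090)) = 0.000483952.
After k=1: 0.131076.
Order-2 term: −1/720 · (-1.45528e-07 − (-0.00142798)) = -1.98310e-06.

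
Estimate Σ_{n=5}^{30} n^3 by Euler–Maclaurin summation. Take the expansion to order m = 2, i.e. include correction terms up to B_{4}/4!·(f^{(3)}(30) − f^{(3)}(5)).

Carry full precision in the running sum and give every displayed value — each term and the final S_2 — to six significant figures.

Integral: ∫_5^30 x^3 dx = 202344.
Boundary: ½(f(5) + f(30)) = ½(125.000 + 27000.0) = 13562.5.
Running total after boundary: 215906.
k=1: B_{2}/(2)! × [f^{(1)}(30) − f^{(1)}(5)] = 1/12 × (2700.00 − 75.0000) = 218.750.
Partial sum through k=1: 216125.
k=2: B_{4}/(4)! × [f^{(3)}(30) − f^{(3)}(5)] = −1/720 × (6.00000 − 6.00000) = 0.00000.

S_2 ≈ 216125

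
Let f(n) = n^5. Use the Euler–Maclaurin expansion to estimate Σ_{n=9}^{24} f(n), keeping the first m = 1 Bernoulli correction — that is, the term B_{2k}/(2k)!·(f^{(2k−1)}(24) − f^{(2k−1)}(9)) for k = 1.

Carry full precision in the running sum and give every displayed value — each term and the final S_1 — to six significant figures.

S_1 ≈ 3.59083e+07

∫_9^24 x^5 dx evaluates to 3.17619e+07.
Boundary: ½(f(9) + f(24)) = ½(59049.0 + 7.96262e+06) = 4.01084e+06.
Running total after boundary: 3.57728e+07.
Order-1 term: 1/12 · (1.65888e+06 − 32805.0) = 135506.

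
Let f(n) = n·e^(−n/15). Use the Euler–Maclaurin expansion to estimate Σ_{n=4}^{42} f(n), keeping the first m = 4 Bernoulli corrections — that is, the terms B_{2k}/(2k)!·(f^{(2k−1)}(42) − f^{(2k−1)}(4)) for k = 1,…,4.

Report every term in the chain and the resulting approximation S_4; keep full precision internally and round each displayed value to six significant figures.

S_4 ≈ 169.050

The integral term ∫_4^42 x·e^(−x/15) dx = 166.297.
Endpoint term: (f(4) + f(42))/2 = (3.06371 + 2.55402)/2 = 2.80887.
Running total after boundary: 169.106.
k=1: B_{2}/(2)! × [f^{(1)}(42) − f^{(1)}(4)] = 1/12 × (-0.109458 − 0.561681) = -0.0559282.
Running total after k=1: 169.050.
k=2: B_{4}/(4)! × [f^{(3)}(42) − f^{(3)}(4)] = −1/720 × (5.40534e-05 − 0.00930461) = 1.28480e-05.
Running total after k=2: 169.050.
k=3: B_{6}/(6)! × [f^{(5)}(42) − f^{(5)}(4)] = 1/30240 × (2.64261e-06 − 7.16127e-05) = -2.28076e-09.
Running total after k=3: 169.050.
k=4: B_{8}/(8)! × [f^{(7)}(42) − f^{(7)}(4)] = −1/1209600 × (2.24221e-08 − 4.52763e-07) = 3.55771e-13.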